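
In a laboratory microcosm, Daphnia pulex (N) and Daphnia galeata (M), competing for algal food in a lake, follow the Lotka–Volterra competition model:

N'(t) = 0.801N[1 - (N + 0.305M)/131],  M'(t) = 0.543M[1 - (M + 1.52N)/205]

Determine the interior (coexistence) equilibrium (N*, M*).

Setting both brackets to zero gives the nullclines N + 0.305M = 131 and 1.52N + M = 205.
Substituting M = 205 - 1.52N into the first: N(1 - 0.305·1.52) = 131 - 0.305·205.
So N* = 68.5/0.536 = 128, and then M* = 205 - 1.52·128 = 11.

N* ≈ 128, M* ≈ 11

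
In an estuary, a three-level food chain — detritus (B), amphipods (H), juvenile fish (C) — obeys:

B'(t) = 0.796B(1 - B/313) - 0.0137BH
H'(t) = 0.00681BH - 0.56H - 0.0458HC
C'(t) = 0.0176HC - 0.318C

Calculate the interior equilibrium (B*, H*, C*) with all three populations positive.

B* ≈ 216, H* ≈ 18.1, C* ≈ 19.8

From dC/dt = 0: 0.0176H* = 0.318, so H* = 18.1.
From dB/dt = 0: 0.796(1 - B*/313) = 0.0137·18.1, giving B* = 313·(1 - 0.311) = 216.
From dH/dt = 0: 0.00681·216 - 0.56 = 0.0458C*, so C* = 0.909/0.0458 = 19.8.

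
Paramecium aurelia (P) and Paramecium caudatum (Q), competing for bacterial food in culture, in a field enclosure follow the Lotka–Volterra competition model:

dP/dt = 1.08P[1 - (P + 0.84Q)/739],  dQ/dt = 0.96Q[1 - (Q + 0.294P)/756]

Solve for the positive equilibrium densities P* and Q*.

Setting both brackets to zero gives the nullclines P + 0.84Q = 739 and 0.294P + Q = 756.
Substituting Q = 756 - 0.294P into the first: P(1 - 0.84·0.294) = 739 - 0.84·756.
So P* = 104/0.753 = 138, and then Q* = 756 - 0.294·138 = 715.

P* ≈ 138, Q* ≈ 715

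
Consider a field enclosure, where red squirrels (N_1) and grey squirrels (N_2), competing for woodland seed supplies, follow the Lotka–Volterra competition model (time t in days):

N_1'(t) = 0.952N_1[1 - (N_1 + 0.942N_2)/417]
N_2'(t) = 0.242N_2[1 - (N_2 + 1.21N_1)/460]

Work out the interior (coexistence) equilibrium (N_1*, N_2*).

Setting both brackets to zero gives the nullclines N_1 + 0.942N_2 = 417 and 1.21N_1 + N_2 = 460.
Substituting N_2 = 460 - 1.21N_1 into the first: N_1(1 - 0.942·1.21) = 417 - 0.942·460.
So N_1* = -16.3/-0.14 = 117, and then N_2* = 460 - 1.21·117 = 319.

N_1* ≈ 117, N_2* ≈ 319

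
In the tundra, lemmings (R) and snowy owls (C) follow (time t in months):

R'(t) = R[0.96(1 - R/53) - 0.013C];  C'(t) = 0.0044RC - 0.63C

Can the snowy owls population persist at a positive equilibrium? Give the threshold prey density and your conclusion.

The predator equation gives dC/dt > 0 only when R > 0.63/0.0044 = 143.
Without the predator, R → K = 53. Since 53 < 143, the predator cannot invade.

Threshold R = 143; K < 143, so no, the predator goes extinct.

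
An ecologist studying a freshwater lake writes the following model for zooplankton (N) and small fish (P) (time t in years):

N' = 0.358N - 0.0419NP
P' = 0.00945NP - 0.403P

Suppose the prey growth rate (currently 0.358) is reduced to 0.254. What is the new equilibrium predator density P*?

P* ≈ 6.06

At the interior fixed point, setting dN/dt = 0 with N > 0 fixes P* = (prey growth rate)/(NP coefficient) — independent of the other coefficients.
With the change, P* = 0.254/0.0419 = 6.06; it falls from 8.54.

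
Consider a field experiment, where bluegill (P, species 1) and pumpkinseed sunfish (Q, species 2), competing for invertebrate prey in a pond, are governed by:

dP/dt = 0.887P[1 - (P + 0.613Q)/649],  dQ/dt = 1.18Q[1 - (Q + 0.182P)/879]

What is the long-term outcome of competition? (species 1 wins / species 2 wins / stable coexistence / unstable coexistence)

Compare the nullcline intercepts: K1/α12 = 649/0.613 = 1060 > K2 = 879; K2/α21 = 879/0.182 = 4830 > K1 = 649.
Since both inequalities hold, each species can invade when rare, so the interior equilibrium is stable.

stable coexistence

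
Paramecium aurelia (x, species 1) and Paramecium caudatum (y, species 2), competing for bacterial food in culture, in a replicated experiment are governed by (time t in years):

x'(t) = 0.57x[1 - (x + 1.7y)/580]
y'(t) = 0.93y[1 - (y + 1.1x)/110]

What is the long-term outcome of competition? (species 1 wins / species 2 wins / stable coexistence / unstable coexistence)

species 1 excludes species 2

Compare the nullcline intercepts: K1/α12 = 580/1.7 = 341 > K2 = 110; K2/α21 = 110/1.1 = 100 < K1 = 580.
Since the inequalities point opposite ways, species 1 can invade but species 2 cannot.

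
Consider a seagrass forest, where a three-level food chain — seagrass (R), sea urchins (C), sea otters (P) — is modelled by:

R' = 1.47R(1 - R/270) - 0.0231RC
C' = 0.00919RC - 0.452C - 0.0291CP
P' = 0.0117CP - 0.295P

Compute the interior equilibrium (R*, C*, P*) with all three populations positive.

R* ≈ 163, C* ≈ 25.2, P* ≈ 36

From dP/dt = 0: 0.0117C* = 0.295, so C* = 25.2.
From dR/dt = 0: 1.47(1 - R*/270) = 0.0231·25.2, giving R* = 270·(1 - 0.396) = 163.
From dC/dt = 0: 0.00919·163 - 0.452 = 0.0291P*, so P* = 1.05/0.0291 = 36.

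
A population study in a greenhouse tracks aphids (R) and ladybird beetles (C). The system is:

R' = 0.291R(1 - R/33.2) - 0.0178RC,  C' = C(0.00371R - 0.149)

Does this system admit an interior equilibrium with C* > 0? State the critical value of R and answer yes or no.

Threshold R = 40.2; K < 40.2, so no, the predator goes extinct.

The predator equation gives dC/dt > 0 only when R > 0.149/0.00371 = 40.2.
Without the predator, R → K = 33.2. Since 33.2 < 40.2, the predator cannot invade.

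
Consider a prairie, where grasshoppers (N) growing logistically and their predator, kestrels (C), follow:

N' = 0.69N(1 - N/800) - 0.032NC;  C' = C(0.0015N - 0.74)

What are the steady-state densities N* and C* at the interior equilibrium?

From dC/dt = 0 with C > 0: 0.0015N* = 0.74, so N* = 493.
Substitute into dN/dt = 0: 0.69(1 - 493/800) = 0.032C*.
The bracket is 0.383, giving C* = 0.264/0.032 = 8.27.

N* ≈ 493, C* ≈ 8.27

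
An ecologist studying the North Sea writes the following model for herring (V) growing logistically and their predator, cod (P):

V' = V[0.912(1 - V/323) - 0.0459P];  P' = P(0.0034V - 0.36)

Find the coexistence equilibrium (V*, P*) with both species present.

V* ≈ 106, P* ≈ 13.4

From dP/dt = 0 with P > 0: 0.0034V* = 0.36, so V* = 106.
Substitute into dV/dt = 0: 0.912(1 - 106/323) = 0.0459P*.
The bracket is 0.672, giving P* = 0.613/0.0459 = 13.4.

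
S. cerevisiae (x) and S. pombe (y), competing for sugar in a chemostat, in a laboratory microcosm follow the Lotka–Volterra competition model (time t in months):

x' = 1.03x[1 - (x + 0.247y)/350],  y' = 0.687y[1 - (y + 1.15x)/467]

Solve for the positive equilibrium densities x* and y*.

Setting both brackets to zero gives the nullclines x + 0.247y = 350 and 1.15x + y = 467.
Substituting y = 467 - 1.15x into the first: x(1 - 0.247·1.15) = 350 - 0.247·467.
So x* = 235/0.716 = 328, and then y* = 467 - 1.15·328 = 90.1.

x* ≈ 328, y* ≈ 90.1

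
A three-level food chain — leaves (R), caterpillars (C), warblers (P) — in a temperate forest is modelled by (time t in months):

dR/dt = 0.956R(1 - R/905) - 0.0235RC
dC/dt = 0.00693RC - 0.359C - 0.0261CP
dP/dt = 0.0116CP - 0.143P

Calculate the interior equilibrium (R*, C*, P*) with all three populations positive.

From dP/dt = 0: 0.0116C* = 0.143, so C* = 12.3.
From dR/dt = 0: 0.956(1 - R*/905) = 0.0235·12.3, giving R* = 905·(1 - 0.303) = 631.
From dC/dt = 0: 0.00693·631 - 0.359 = 0.0261P*, so P* = 4.01/0.0261 = 154.

R* ≈ 631, C* ≈ 12.3, P* ≈ 154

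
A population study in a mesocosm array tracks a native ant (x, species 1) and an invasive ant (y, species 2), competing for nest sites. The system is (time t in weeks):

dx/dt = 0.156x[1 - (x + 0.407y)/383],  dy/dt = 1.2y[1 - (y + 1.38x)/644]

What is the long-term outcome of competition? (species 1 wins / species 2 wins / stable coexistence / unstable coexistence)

stable coexistence

Compare the nullcline intercepts: K1/α12 = 383/0.407 = 941 > K2 = 644; K2/α21 = 644/1.38 = 467 > K1 = 383.
Since both inequalities hold, each species can invade when rare, so the interior equilibrium is stable.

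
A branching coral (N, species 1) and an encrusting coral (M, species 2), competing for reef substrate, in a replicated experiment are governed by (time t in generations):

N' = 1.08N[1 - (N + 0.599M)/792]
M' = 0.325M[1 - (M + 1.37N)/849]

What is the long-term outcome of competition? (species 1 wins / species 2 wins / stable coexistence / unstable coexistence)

Compare the nullcline intercepts: K1/α12 = 792/0.599 = 1320 > K2 = 849; K2/α21 = 849/1.37 = 620 < K1 = 792.
Since the inequalities point opposite ways, species 1 can invade but species 2 cannot.

species 1 excludes species 2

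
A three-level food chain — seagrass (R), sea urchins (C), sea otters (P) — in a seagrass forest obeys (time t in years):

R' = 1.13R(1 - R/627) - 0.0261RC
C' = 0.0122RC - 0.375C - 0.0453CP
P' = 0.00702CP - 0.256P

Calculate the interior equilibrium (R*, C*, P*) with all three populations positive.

R* ≈ 98.9, C* ≈ 36.5, P* ≈ 18.4

From dP/dt = 0: 0.00702C* = 0.256, so C* = 36.5.
From dR/dt = 0: 1.13(1 - R*/627) = 0.0261·36.5, giving R* = 627·(1 - 0.842) = 98.9.
From dC/dt = 0: 0.0122·98.9 - 0.375 = 0.0453P*, so P* = 0.831/0.0453 = 18.4.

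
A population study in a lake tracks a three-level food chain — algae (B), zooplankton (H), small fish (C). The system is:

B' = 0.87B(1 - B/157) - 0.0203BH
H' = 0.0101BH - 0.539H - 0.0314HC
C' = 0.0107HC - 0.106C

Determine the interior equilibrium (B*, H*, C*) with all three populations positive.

B* ≈ 121, H* ≈ 9.91, C* ≈ 21.7

From dC/dt = 0: 0.0107H* = 0.106, so H* = 9.91.
From dB/dt = 0: 0.87(1 - B*/157) = 0.0203·9.91, giving B* = 157·(1 - 0.231) = 121.
From dH/dt = 0: 0.0101·121 - 0.539 = 0.0314C*, so C* = 0.68/0.0314 = 21.7.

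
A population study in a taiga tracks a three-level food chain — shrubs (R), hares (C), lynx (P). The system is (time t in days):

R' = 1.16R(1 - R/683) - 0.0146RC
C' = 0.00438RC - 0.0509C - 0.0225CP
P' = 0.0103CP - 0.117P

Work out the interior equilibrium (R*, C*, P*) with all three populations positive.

R* ≈ 585, C* ≈ 11.4, P* ≈ 112

From dP/dt = 0: 0.0103C* = 0.117, so C* = 11.4.
From dR/dt = 0: 1.16(1 - R*/683) = 0.0146·11.4, giving R* = 683·(1 - 0.143) = 585.
From dC/dt = 0: 0.00438·585 - 0.0509 = 0.0225P*, so P* = 2.51/0.0225 = 112.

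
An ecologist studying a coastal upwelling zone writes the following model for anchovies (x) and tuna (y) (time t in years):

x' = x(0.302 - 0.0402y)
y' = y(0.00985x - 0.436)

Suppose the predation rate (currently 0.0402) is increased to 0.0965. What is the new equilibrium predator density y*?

y* ≈ 3.13

At the interior fixed point, setting dx/dt = 0 with x > 0 fixes y* = (prey growth rate)/(xy coefficient) — independent of the other coefficients.
With the change, y* = 0.302/0.0965 = 3.13; it falls from 7.51.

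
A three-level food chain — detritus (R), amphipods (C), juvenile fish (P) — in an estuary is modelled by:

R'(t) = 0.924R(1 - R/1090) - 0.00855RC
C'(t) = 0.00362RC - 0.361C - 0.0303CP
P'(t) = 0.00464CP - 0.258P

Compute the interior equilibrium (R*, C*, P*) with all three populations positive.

From dP/dt = 0: 0.00464C* = 0.258, so C* = 55.6.
From dR/dt = 0: 0.924(1 - R*/1090) = 0.00855·55.6, giving R* = 1090·(1 - 0.515) = 529.
From dC/dt = 0: 0.00362·529 - 0.361 = 0.0303P*, so P* = 1.55/0.0303 = 51.3.

R* ≈ 529, C* ≈ 55.6, P* ≈ 51.3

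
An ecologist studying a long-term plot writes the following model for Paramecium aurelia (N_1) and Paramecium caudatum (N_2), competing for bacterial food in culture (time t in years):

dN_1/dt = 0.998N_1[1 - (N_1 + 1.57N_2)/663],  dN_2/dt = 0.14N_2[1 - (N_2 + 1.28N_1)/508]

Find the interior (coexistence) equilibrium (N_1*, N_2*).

Setting both brackets to zero gives the nullclines N_1 + 1.57N_2 = 663 and 1.28N_1 + N_2 = 508.
Substituting N_2 = 508 - 1.28N_1 into the first: N_1(1 - 1.57·1.28) = 663 - 1.57·508.
So N_1* = -135/-1.01 = 133, and then N_2* = 508 - 1.28·133 = 337.

N_1* ≈ 133, N_2* ≈ 337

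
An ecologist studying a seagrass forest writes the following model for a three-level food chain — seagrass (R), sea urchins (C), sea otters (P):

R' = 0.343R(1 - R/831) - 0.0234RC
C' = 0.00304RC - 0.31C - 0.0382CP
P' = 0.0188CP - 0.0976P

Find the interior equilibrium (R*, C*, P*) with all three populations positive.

From dP/dt = 0: 0.0188C* = 0.0976, so C* = 5.19.
From dR/dt = 0: 0.343(1 - R*/831) = 0.0234·5.19, giving R* = 831·(1 - 0.354) = 537.
From dC/dt = 0: 0.00304·537 - 0.31 = 0.0382P*, so P* = 1.32/0.0382 = 34.6.

R* ≈ 537, C* ≈ 5.19, P* ≈ 34.6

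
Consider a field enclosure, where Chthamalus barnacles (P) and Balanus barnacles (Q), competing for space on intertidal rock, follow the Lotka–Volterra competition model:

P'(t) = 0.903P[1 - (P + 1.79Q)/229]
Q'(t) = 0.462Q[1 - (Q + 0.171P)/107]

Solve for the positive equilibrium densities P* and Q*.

P* ≈ 54, Q* ≈ 97.8

Setting both brackets to zero gives the nullclines P + 1.79Q = 229 and 0.171P + Q = 107.
Substituting Q = 107 - 0.171P into the first: P(1 - 1.79·0.171) = 229 - 1.79·107.
So P* = 37.5/0.694 = 54, and then Q* = 107 - 0.171·54 = 97.8.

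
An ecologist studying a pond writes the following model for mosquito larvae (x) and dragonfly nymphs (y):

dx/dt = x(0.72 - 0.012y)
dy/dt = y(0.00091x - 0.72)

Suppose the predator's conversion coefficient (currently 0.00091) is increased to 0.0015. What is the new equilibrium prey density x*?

At the interior fixed point, setting dy/dt = 0 with y > 0 fixes x* = (predator death rate)/(xy coefficient) — independent of the other coefficients.
With the change, x* = 0.72/0.0015 = 480; it falls from 791.

x* ≈ 480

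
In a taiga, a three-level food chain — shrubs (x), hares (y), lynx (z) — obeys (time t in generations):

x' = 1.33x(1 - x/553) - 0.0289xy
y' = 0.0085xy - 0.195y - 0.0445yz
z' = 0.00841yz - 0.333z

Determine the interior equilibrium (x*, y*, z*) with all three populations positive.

x* ≈ 77.2, y* ≈ 39.6, z* ≈ 10.4

From dz/dt = 0: 0.00841y* = 0.333, so y* = 39.6.
From dx/dt = 0: 1.33(1 - x*/553) = 0.0289·39.6, giving x* = 553·(1 - 0.86) = 77.2.
From dy/dt = 0: 0.0085·77.2 - 0.195 = 0.0445z*, so z* = 0.461/0.0445 = 10.4.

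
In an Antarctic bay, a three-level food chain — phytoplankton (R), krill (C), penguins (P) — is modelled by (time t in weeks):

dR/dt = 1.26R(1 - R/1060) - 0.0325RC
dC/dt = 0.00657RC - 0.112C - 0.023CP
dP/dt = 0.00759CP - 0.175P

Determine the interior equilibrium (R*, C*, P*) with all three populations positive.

From dP/dt = 0: 0.00759C* = 0.175, so C* = 23.1.
From dR/dt = 0: 1.26(1 - R*/1060) = 0.0325·23.1, giving R* = 1060·(1 - 0.595) = 430.
From dC/dt = 0: 0.00657·430 - 0.112 = 0.023P*, so P* = 2.71/0.023 = 118.

R* ≈ 430, C* ≈ 23.1, P* ≈ 118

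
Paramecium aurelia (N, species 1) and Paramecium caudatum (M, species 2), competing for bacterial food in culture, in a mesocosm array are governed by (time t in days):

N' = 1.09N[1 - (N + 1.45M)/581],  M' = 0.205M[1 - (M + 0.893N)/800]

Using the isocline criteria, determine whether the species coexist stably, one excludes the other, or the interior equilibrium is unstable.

Compare the nullcline intercepts: K1/α12 = 581/1.45 = 401 < K2 = 800; K2/α21 = 800/0.893 = 896 > K1 = 581.
Since the inequalities point opposite ways, species 2 can invade but species 1 cannot.

species 2 excludes species 1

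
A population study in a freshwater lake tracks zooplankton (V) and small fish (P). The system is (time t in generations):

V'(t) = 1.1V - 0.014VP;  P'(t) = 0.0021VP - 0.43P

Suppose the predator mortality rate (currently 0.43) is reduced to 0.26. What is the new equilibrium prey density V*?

V* ≈ 124

At the interior fixed point, setting dP/dt = 0 with P > 0 fixes V* = (predator death rate)/(VP coefficient) — independent of the other coefficients.
With the change, V* = 0.26/0.0021 = 124; it falls from 205.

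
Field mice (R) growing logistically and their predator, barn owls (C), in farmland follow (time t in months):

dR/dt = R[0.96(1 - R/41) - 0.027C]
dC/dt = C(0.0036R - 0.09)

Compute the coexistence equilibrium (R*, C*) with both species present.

From dC/dt = 0 with C > 0: 0.0036R* = 0.09, so R* = 25.
Substitute into dR/dt = 0: 0.96(1 - 25/41) = 0.027C*.
The bracket is 0.39, giving C* = 0.375/0.027 = 13.9.

R* ≈ 25, C* ≈ 13.9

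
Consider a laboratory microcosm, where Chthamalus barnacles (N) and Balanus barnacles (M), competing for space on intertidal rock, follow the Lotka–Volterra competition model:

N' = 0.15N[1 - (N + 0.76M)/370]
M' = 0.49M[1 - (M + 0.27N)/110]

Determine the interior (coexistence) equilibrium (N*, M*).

N* ≈ 360, M* ≈ 12.7

Setting both brackets to zero gives the nullclines N + 0.76M = 370 and 0.27N + M = 110.
Substituting M = 110 - 0.27N into the first: N(1 - 0.76·0.27) = 370 - 0.76·110.
So N* = 286/0.795 = 360, and then M* = 110 - 0.27·360 = 12.7.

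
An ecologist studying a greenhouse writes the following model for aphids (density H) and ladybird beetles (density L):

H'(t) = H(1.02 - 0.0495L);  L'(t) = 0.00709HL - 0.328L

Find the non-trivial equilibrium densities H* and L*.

Set dL/dt = 0 with L > 0: 0.00709H - 0.328 = 0, so H* = 0.328/0.00709 = 46.3.
Set dH/dt = 0 with H > 0: 1.02 - 0.0495L = 0, so L* = 1.02/0.0495 = 20.6.

H* ≈ 46.3, L* ≈ 20.6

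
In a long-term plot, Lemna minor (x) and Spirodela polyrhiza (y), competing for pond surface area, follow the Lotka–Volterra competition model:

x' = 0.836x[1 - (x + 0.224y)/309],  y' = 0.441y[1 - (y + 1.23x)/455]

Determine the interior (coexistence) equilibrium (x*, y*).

x* ≈ 286, y* ≈ 103

Setting both brackets to zero gives the nullclines x + 0.224y = 309 and 1.23x + y = 455.
Substituting y = 455 - 1.23x into the first: x(1 - 0.224·1.23) = 309 - 0.224·455.
So x* = 207/0.724 = 286, and then y* = 455 - 1.23·286 = 103.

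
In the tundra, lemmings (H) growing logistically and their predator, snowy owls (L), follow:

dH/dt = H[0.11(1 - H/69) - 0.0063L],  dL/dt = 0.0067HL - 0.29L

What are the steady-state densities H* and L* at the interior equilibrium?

H* ≈ 43.3, L* ≈ 6.51

From dL/dt = 0 with L > 0: 0.0067H* = 0.29, so H* = 43.3.
Substitute into dH/dt = 0: 0.11(1 - 43.3/69) = 0.0063L*.
The bracket is 0.373, giving L* = 0.041/0.0063 = 6.51.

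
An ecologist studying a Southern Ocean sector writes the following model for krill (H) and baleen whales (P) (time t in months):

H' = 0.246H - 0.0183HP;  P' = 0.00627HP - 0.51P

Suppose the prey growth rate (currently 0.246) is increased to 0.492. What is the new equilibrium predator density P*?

P* ≈ 26.9

At the interior fixed point, setting dH/dt = 0 with H > 0 fixes P* = (prey growth rate)/(HP coefficient) — independent of the other coefficients.
With the change, P* = 0.492/0.0183 = 26.9; it rises from 13.4.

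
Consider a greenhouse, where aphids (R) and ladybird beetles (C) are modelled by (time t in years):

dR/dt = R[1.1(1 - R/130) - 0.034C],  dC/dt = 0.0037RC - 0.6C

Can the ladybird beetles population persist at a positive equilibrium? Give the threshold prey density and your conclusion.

The predator equation gives dC/dt > 0 only when R > 0.6/0.0037 = 162.
Without the predator, R → K = 130. Since 130 < 162, the predator cannot invade.

Threshold R = 162; K < 162, so no, the predator goes extinct.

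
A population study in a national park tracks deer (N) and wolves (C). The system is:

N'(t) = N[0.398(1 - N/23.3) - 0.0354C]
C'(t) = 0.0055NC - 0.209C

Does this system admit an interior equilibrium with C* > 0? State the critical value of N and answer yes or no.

Threshold N = 38; K < 38, so no, the predator goes extinct.

The predator equation gives dC/dt > 0 only when N > 0.209/0.0055 = 38.
Without the predator, N → K = 23.3. Since 23.3 < 38, the predator cannot invade.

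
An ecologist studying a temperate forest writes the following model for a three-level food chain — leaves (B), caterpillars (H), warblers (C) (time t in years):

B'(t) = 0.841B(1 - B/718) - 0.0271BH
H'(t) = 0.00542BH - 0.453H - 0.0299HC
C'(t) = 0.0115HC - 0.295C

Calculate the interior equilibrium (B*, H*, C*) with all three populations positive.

From dC/dt = 0: 0.0115H* = 0.295, so H* = 25.7.
From dB/dt = 0: 0.841(1 - B*/718) = 0.0271·25.7, giving B* = 718·(1 - 0.827) = 124.
From dH/dt = 0: 0.00542·124 - 0.453 = 0.0299C*, so C* = 0.222/0.0299 = 7.42.

B* ≈ 124, H* ≈ 25.7, C* ≈ 7.42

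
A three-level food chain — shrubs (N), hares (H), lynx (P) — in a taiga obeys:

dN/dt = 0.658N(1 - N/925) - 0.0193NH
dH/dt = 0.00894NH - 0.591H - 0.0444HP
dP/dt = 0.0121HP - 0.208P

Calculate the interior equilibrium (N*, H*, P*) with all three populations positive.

From dP/dt = 0: 0.0121H* = 0.208, so H* = 17.2.
From dN/dt = 0: 0.658(1 - N*/925) = 0.0193·17.2, giving N* = 925·(1 - 0.504) = 459.
From dH/dt = 0: 0.00894·459 - 0.591 = 0.0444P*, so P* = 3.51/0.0444 = 79.

N* ≈ 459, H* ≈ 17.2, P* ≈ 79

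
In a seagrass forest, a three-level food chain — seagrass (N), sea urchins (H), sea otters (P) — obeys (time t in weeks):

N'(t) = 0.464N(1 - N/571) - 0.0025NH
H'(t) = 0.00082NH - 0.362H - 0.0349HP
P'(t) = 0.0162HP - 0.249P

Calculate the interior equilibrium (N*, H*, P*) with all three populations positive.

N* ≈ 524, H* ≈ 15.4, P* ≈ 1.93

From dP/dt = 0: 0.0162H* = 0.249, so H* = 15.4.
From dN/dt = 0: 0.464(1 - N*/571) = 0.0025·15.4, giving N* = 571·(1 - 0.0828) = 524.
From dH/dt = 0: 0.00082·524 - 0.362 = 0.0349P*, so P* = 0.0674/0.0349 = 1.93.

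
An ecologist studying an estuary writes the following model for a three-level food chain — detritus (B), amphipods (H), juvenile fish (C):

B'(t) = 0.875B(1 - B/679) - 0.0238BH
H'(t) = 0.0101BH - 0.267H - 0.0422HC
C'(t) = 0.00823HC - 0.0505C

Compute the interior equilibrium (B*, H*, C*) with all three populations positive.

B* ≈ 566, H* ≈ 6.14, C* ≈ 129

From dC/dt = 0: 0.00823H* = 0.0505, so H* = 6.14.
From dB/dt = 0: 0.875(1 - B*/679) = 0.0238·6.14, giving B* = 679·(1 - 0.167) = 566.
From dH/dt = 0: 0.0101·566 - 0.267 = 0.0422C*, so C* = 5.45/0.0422 = 129.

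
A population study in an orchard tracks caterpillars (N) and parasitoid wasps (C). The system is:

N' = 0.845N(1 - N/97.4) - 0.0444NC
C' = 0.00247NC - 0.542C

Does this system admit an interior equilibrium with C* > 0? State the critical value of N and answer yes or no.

Threshold N = 219; K < 219, so no, the predator goes extinct.

The predator equation gives dC/dt > 0 only when N > 0.542/0.00247 = 219.
Without the predator, N → K = 97.4. Since 97.4 < 219, the predator cannot invade.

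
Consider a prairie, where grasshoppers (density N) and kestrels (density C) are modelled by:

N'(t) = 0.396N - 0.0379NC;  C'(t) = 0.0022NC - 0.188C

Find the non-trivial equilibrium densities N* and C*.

N* ≈ 85.5, C* ≈ 10.4

Set dC/dt = 0 with C > 0: 0.0022N - 0.188 = 0, so N* = 0.188/0.0022 = 85.5.
Set dN/dt = 0 with N > 0: 0.396 - 0.0379C = 0, so C* = 0.396/0.0379 = 10.4.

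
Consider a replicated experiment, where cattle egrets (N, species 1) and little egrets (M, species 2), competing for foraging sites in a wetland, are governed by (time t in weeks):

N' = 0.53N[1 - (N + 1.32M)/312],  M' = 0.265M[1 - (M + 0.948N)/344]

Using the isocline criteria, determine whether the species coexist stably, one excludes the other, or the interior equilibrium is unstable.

Compare the nullcline intercepts: K1/α12 = 312/1.32 = 236 < K2 = 344; K2/α21 = 344/0.948 = 363 > K1 = 312.
Since the inequalities point opposite ways, species 2 can invade but species 1 cannot.

species 2 excludes species 1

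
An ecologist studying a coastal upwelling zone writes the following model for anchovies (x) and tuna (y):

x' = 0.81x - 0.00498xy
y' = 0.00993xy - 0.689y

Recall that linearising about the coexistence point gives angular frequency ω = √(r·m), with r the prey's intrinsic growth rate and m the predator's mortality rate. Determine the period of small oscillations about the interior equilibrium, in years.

T ≈ 8.41 years

Here r = 0.81 and m = 0.689, so r·m = 0.558.
ω = √0.558 = 0.747 per year, hence T = 2π/ω ≈ 8.41 years.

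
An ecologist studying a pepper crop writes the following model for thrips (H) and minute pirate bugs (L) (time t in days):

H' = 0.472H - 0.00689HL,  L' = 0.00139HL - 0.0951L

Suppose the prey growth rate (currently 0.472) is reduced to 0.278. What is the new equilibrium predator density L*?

L* ≈ 40.3

At the interior fixed point, setting dH/dt = 0 with H > 0 fixes L* = (prey growth rate)/(HL coefficient) — independent of the other coefficients.
With the change, L* = 0.278/0.00689 = 40.3; it falls from 68.5.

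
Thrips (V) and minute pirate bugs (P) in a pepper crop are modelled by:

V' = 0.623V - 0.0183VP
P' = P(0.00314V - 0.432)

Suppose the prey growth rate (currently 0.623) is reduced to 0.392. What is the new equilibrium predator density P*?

At the interior fixed point, setting dV/dt = 0 with V > 0 fixes P* = (prey growth rate)/(VP coefficient) — independent of the other coefficients.
With the change, P* = 0.392/0.0183 = 21.4; it falls from 34.

P* ≈ 21.4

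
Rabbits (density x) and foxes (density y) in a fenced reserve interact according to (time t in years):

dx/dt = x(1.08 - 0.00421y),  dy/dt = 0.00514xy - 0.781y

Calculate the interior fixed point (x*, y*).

x* ≈ 152, y* ≈ 257

Set dy/dt = 0 with y > 0: 0.00514x - 0.781 = 0, so x* = 0.781/0.00514 = 152.
Set dx/dt = 0 with x > 0: 1.08 - 0.00421y = 0, so y* = 1.08/0.00421 = 257.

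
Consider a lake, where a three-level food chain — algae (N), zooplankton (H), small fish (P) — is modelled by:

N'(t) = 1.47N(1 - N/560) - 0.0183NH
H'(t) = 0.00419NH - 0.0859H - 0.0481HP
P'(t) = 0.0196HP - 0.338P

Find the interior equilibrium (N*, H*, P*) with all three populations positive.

From dP/dt = 0: 0.0196H* = 0.338, so H* = 17.2.
From dN/dt = 0: 1.47(1 - N*/560) = 0.0183·17.2, giving N* = 560·(1 - 0.215) = 440.
From dH/dt = 0: 0.00419·440 - 0.0859 = 0.0481P*, so P* = 1.76/0.0481 = 36.5.

N* ≈ 440, H* ≈ 17.2, P* ≈ 36.5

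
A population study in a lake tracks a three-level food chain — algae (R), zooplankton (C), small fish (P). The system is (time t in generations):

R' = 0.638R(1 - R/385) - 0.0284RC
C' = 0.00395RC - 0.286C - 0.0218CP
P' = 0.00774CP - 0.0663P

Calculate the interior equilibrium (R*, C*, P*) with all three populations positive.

R* ≈ 238, C* ≈ 8.57, P* ≈ 30

From dP/dt = 0: 0.00774C* = 0.0663, so C* = 8.57.
From dR/dt = 0: 0.638(1 - R*/385) = 0.0284·8.57, giving R* = 385·(1 - 0.381) = 238.
From dC/dt = 0: 0.00395·238 - 0.286 = 0.0218P*, so P* = 0.655/0.0218 = 30.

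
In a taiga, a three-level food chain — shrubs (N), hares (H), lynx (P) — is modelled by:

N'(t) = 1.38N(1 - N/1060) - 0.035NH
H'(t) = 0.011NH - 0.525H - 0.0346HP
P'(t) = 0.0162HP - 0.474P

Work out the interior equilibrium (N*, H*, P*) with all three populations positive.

N* ≈ 273, H* ≈ 29.3, P* ≈ 71.7

From dP/dt = 0: 0.0162H* = 0.474, so H* = 29.3.
From dN/dt = 0: 1.38(1 - N*/1060) = 0.035·29.3, giving N* = 1060·(1 - 0.742) = 273.
From dH/dt = 0: 0.011·273 - 0.525 = 0.0346P*, so P* = 2.48/0.0346 = 71.7.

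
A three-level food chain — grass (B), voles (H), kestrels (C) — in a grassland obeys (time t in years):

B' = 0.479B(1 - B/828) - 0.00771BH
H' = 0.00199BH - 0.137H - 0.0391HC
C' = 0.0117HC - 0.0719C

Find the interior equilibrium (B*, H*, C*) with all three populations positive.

B* ≈ 746, H* ≈ 6.15, C* ≈ 34.5

From dC/dt = 0: 0.0117H* = 0.0719, so H* = 6.15.
From dB/dt = 0: 0.479(1 - B*/828) = 0.00771·6.15, giving B* = 828·(1 - 0.0989) = 746.
From dH/dt = 0: 0.00199·746 - 0.137 = 0.0391C*, so C* = 1.35/0.0391 = 34.5.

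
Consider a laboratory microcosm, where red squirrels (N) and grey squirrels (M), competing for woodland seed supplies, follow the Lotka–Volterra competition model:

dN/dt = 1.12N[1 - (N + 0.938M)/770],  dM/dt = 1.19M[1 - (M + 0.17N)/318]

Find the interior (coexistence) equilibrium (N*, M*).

Setting both brackets to zero gives the nullclines N + 0.938M = 770 and 0.17N + M = 318.
Substituting M = 318 - 0.17N into the first: N(1 - 0.938·0.17) = 770 - 0.938·318.
So N* = 472/0.841 = 561, and then M* = 318 - 0.17·561 = 223.

N* ≈ 561, M* ≈ 223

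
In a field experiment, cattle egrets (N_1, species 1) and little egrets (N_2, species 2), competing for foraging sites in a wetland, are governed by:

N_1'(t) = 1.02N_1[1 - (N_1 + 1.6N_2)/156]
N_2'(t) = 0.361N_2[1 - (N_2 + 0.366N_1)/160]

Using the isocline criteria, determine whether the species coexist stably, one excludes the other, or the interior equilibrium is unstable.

Compare the nullcline intercepts: K1/α12 = 156/1.6 = 97.5 < K2 = 160; K2/α21 = 160/0.366 = 437 > K1 = 156.
Since the inequalities point opposite ways, species 2 can invade but species 1 cannot.

species 2 excludes species 1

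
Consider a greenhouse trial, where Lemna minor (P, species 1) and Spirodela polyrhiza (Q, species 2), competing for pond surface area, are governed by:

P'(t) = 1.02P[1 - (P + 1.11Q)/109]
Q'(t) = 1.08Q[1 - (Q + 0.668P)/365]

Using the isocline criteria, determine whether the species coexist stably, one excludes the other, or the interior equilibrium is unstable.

species 2 excludes species 1

Compare the nullcline intercepts: K1/α12 = 109/1.11 = 98.2 < K2 = 365; K2/α21 = 365/0.668 = 546 > K1 = 109.
Since the inequalities point opposite ways, species 2 can invade but species 1 cannot.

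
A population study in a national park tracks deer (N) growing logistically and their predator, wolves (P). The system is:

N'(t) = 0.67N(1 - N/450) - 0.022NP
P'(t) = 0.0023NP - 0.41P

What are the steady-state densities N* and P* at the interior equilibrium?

N* ≈ 178, P* ≈ 18.4

From dP/dt = 0 with P > 0: 0.0023N* = 0.41, so N* = 178.
Substitute into dN/dt = 0: 0.67(1 - 178/450) = 0.022P*.
The bracket is 0.604, giving P* = 0.405/0.022 = 18.4.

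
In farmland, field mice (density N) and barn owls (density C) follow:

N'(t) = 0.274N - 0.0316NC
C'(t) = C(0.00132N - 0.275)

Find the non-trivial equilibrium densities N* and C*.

Set dC/dt = 0 with C > 0: 0.00132N - 0.275 = 0, so N* = 0.275/0.00132 = 208.
Set dN/dt = 0 with N > 0: 0.274 - 0.0316C = 0, so C* = 0.274/0.0316 = 8.67.

N* ≈ 208, C* ≈ 8.67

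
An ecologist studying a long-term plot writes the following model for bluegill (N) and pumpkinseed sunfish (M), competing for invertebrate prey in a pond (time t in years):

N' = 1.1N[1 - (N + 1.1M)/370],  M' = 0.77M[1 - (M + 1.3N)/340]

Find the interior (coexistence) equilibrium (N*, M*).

Setting both brackets to zero gives the nullclines N + 1.1M = 370 and 1.3N + M = 340.
Substituting M = 340 - 1.3N into the first: N(1 - 1.1·1.3) = 370 - 1.1·340.
So N* = -4/-0.43 = 9.3, and then M* = 340 - 1.3·9.3 = 328.

N* ≈ 9.3, M* ≈ 328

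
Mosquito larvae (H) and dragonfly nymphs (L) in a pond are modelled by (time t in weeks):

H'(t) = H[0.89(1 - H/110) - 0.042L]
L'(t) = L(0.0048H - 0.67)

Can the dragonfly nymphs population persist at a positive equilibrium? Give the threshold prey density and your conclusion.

Threshold H = 140; K < 140, so no, the predator goes extinct.

The predator equation gives dL/dt > 0 only when H > 0.67/0.0048 = 140.
Without the predator, H → K = 110. Since 110 < 140, the predator cannot invade.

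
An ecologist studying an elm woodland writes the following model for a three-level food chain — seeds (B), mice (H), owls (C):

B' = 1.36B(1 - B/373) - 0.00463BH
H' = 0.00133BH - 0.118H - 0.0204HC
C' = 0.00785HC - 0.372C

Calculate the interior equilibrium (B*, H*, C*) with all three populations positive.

From dC/dt = 0: 0.00785H* = 0.372, so H* = 47.4.
From dB/dt = 0: 1.36(1 - B*/373) = 0.00463·47.4, giving B* = 373·(1 - 0.161) = 313.
From dH/dt = 0: 0.00133·313 - 0.118 = 0.0204C*, so C* = 0.298/0.0204 = 14.6.

B* ≈ 313, H* ≈ 47.4, C* ≈ 14.6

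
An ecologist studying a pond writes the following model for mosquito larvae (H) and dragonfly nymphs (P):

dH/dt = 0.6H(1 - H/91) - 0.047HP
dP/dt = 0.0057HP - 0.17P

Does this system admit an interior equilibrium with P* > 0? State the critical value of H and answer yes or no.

Threshold H = 29.8; K > 29.8, so yes, the predator persists.

The predator equation gives dP/dt > 0 only when H > 0.17/0.0057 = 29.8.
Without the predator, H → K = 91. Since 91 > 29.8, the predator can invade and persist.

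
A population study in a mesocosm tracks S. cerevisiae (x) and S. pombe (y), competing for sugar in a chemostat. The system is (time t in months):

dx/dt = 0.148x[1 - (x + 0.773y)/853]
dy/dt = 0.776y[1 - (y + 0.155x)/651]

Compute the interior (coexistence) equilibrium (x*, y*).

Setting both brackets to zero gives the nullclines x + 0.773y = 853 and 0.155x + y = 651.
Substituting y = 651 - 0.155x into the first: x(1 - 0.773·0.155) = 853 - 0.773·651.
So x* = 350/0.88 = 397, and then y* = 651 - 0.155·397 = 589.

x* ≈ 397, y* ≈ 589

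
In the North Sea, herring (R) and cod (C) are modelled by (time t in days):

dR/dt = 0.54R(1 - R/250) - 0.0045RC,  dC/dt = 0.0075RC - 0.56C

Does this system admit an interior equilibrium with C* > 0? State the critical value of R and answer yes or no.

Threshold R = 74.7; K > 74.7, so yes, the predator persists.

The predator equation gives dC/dt > 0 only when R > 0.56/0.0075 = 74.7.
Without the predator, R → K = 250. Since 250 > 74.7, the predator can invade and persist.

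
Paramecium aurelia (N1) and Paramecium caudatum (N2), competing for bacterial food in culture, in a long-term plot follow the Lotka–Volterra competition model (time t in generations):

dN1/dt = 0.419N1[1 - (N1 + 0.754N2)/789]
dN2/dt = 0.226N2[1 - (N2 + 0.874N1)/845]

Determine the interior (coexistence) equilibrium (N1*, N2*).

Setting both brackets to zero gives the nullclines N1 + 0.754N2 = 789 and 0.874N1 + N2 = 845.
Substituting N2 = 845 - 0.874N1 into the first: N1(1 - 0.754·0.874) = 789 - 0.754·845.
So N1* = 152/0.341 = 445, and then N2* = 845 - 0.874·445 = 456.

N1* ≈ 445, N2* ≈ 456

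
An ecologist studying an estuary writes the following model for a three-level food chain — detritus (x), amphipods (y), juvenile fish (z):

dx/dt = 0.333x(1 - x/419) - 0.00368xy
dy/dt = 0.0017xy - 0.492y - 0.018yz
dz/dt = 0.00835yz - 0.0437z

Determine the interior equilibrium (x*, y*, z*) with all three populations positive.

x* ≈ 395, y* ≈ 5.23, z* ≈ 9.95

From dz/dt = 0: 0.00835y* = 0.0437, so y* = 5.23.
From dx/dt = 0: 0.333(1 - x*/419) = 0.00368·5.23, giving x* = 419·(1 - 0.0578) = 395.
From dy/dt = 0: 0.0017·395 - 0.492 = 0.018z*, so z* = 0.179/0.018 = 9.95.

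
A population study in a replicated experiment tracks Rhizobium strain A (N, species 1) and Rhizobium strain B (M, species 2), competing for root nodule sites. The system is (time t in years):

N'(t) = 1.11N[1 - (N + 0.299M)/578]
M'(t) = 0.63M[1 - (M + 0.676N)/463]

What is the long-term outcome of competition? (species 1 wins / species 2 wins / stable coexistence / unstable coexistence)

stable coexistence

Compare the nullcline intercepts: K1/α12 = 578/0.299 = 1930 > K2 = 463; K2/α21 = 463/0.676 = 685 > K1 = 578.
Since both inequalities hold, each species can invade when rare, so the interior equilibrium is stable.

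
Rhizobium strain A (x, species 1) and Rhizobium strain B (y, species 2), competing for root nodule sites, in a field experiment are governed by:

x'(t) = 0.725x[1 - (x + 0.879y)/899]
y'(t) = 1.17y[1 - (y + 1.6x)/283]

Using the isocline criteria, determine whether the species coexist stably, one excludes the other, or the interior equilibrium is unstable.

Compare the nullcline intercepts: K1/α12 = 899/0.879 = 1020 > K2 = 283; K2/α21 = 283/1.6 = 177 < K1 = 899.
Since the inequalities point opposite ways, species 1 can invade but species 2 cannot.

species 1 excludes species 2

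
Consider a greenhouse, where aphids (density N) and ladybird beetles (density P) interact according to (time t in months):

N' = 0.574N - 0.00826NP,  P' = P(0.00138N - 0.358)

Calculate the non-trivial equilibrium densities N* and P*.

N* ≈ 259, P* ≈ 69.5

Set dP/dt = 0 with P > 0: 0.00138N - 0.358 = 0, so N* = 0.358/0.00138 = 259.
Set dN/dt = 0 with N > 0: 0.574 - 0.00826P = 0, so P* = 0.574/0.00826 = 69.5.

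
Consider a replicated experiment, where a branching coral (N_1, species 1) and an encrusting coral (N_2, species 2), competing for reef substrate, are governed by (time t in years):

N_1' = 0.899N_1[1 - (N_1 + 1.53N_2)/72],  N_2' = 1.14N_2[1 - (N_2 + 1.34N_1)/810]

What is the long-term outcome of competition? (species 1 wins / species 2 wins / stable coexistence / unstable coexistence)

species 2 excludes species 1

Compare the nullcline intercepts: K1/α12 = 72/1.53 = 47.1 < K2 = 810; K2/α21 = 810/1.34 = 604 > K1 = 72.
Since the inequalities point opposite ways, species 2 can invade but species 1 cannot.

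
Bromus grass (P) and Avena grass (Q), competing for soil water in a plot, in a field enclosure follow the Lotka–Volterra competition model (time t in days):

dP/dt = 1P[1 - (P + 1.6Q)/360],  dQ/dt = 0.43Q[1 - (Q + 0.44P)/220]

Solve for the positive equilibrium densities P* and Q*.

Setting both brackets to zero gives the nullclines P + 1.6Q = 360 and 0.44P + Q = 220.
Substituting Q = 220 - 0.44P into the first: P(1 - 1.6·0.44) = 360 - 1.6·220.
So P* = 8/0.296 = 27, and then Q* = 220 - 0.44·27 = 208.

P* ≈ 27, Q* ≈ 208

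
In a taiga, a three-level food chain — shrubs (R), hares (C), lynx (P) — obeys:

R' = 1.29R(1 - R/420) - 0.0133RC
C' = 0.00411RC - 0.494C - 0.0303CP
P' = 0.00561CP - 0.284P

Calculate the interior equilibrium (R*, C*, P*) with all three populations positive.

From dP/dt = 0: 0.00561C* = 0.284, so C* = 50.6.
From dR/dt = 0: 1.29(1 - R*/420) = 0.0133·50.6, giving R* = 420·(1 - 0.522) = 201.
From dC/dt = 0: 0.00411·201 - 0.494 = 0.0303P*, so P* = 0.331/0.0303 = 10.9.

R* ≈ 201, C* ≈ 50.6, P* ≈ 10.9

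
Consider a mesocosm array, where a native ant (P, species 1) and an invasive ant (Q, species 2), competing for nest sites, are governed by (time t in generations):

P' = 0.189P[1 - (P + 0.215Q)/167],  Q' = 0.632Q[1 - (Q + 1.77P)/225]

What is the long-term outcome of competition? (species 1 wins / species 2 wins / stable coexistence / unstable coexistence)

Compare the nullcline intercepts: K1/α12 = 167/0.215 = 777 > K2 = 225; K2/α21 = 225/1.77 = 127 < K1 = 167.
Since the inequalities point opposite ways, species 1 can invade but species 2 cannot.

species 1 excludes species 2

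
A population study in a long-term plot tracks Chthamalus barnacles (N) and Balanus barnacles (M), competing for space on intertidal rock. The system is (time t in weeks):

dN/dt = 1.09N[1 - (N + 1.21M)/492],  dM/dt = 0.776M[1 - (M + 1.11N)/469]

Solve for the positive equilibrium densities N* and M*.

Setting both brackets to zero gives the nullclines N + 1.21M = 492 and 1.11N + M = 469.
Substituting M = 469 - 1.11N into the first: N(1 - 1.21·1.11) = 492 - 1.21·469.
So N* = -75.5/-0.343 = 220, and then M* = 469 - 1.11·220 = 225.

N* ≈ 220, M* ≈ 225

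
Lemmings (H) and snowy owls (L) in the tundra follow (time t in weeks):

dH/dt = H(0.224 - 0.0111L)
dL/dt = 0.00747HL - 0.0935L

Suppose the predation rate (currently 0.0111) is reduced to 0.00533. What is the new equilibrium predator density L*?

L* ≈ 42

At the interior fixed point, setting dH/dt = 0 with H > 0 fixes L* = (prey growth rate)/(HL coefficient) — independent of the other coefficients.
With the change, L* = 0.224/0.00533 = 42; it rises from 20.2.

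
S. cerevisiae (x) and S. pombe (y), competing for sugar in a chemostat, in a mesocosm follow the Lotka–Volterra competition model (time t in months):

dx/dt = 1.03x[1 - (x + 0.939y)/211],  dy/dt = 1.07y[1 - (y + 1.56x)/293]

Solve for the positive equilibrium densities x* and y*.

Setting both brackets to zero gives the nullclines x + 0.939y = 211 and 1.56x + y = 293.
Substituting y = 293 - 1.56x into the first: x(1 - 0.939·1.56) = 211 - 0.939·293.
So x* = -64.1/-0.465 = 138, and then y* = 293 - 1.56·138 = 77.8.

x* ≈ 138, y* ≈ 77.8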